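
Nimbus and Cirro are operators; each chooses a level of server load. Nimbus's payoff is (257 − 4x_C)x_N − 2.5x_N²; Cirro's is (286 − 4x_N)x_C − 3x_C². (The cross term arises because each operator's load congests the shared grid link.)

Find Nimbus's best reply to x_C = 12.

Expanding Nimbus's payoff: 257x_N − 4x_Cx_N − 2.5x_N².
∂π/∂x_N = 257 − 4x_C − 5x_N = 0, so x_N = 51.4 − 0.8x_C.
At x_C = 12: x_N = 51.4 − 0.8·12 = 41.8.

41.8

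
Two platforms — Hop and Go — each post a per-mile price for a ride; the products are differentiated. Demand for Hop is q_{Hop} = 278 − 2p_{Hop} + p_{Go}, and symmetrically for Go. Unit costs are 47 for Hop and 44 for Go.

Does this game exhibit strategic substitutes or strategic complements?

Hop's profit: π = (p_{Hop} − 47)(278 − 2p_{Hop} + p_{Go}).
∂π/∂p_{Hop} = 372 − 4p_{Hop} + p_{Go} = 0 ⇒ p_{Hop} = 93 + 0.25p_{Go}.
The best-response slope dp_{Hop}/dp_{Go} = 0.25 > 0: the reaction function is upward-sloping, so the choices are strategic complements.

strategic complements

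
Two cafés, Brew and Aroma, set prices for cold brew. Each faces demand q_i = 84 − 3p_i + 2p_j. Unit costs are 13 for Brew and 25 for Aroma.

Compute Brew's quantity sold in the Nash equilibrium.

60

Brew's profit: π = (p_{Brew} − 13)(84 − 3p_{Brew} + 2p_{Aroma}).
∂π/∂p_{Brew} = 123 − 6p_{Brew} + 2p_{Aroma} = 0 ⇒ p_{Brew} = 20.5 + (1/3)p_{Aroma}.
Similarly p_{Aroma} = 26.5 + (1/3)p_{Brew}.
Solving the two reaction functions simultaneously: (1 − (1/3)(1/3))p_{Brew} = 20.5 + (1/3)·26.5, so (8/9)p_{Brew} = 88/3 and p_{Brew} = 33.
Then p_{Aroma} = 26.5 + (1/3)·33 = 37.5.
q_{Brew} = 84 − 3·33 + 2·37.5 = 60.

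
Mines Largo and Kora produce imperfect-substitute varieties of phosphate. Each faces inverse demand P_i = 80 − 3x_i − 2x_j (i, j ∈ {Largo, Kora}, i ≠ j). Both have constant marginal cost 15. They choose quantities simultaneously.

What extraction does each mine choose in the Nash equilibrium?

Mine Largo's profit: π = x_{Largo}(80 − 3x_{Largo} − 2x_{Kora}) − 15x_{Largo}.
∂π/∂x_{Largo} = 65 − 6x_{Largo} − 2x_{Kora} = 0 ⇒ x_{Largo} = 65/6 − (1/3)x_{Kora}.
Setting x_{Largo} = x_{Kora} in the reaction function: x_{Largo} = 65/6 − (1/3)x_{Largo}, so x_{Largo} = (65/6) / (4/3) = 8.125.

8.125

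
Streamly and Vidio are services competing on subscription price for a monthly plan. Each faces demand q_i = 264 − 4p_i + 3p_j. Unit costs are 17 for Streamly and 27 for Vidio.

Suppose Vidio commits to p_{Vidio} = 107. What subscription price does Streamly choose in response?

81.625

Streamly's profit: π = (p_{Streamly} − 17)(264 − 4p_{Streamly} + 3p_{Vidio}).
∂π/∂p_{Streamly} = 332 − 8p_{Streamly} + 3p_{Vidio} = 0 ⇒ p_{Streamly} = 41.5 + 0.375p_{Vidio}.
At p_{Vidio} = 107: p_{Streamly} = 41.5 + 0.375·107 = 81.625.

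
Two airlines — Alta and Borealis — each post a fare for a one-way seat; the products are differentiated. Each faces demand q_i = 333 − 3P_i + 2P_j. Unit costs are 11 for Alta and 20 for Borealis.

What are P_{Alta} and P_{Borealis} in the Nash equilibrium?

Alta's profit: π = (P_{Alta} − 11)(333 − 3P_{Alta} + 2P_{Borealis}).
∂π/∂P_{Alta} = 366 − 6P_{Alta} + 2P_{Borealis} = 0 ⇒ P_{Alta} = 61 + (1/3)P_{Borealis}.
Similarly P_{Borealis} = 65.5 + (1/3)P_{Alta}.
Substituting the second reaction function into the first: P_{Alta} = 61 + (1/3)(65.5 + (1/3)P_{Alta}), which gives (8/9)P_{Alta} = 497/6 ⇒ P_{Alta} = 93.1875.
Then P_{Borealis} = 65.5 + (1/3)·93.1875 = 96.5625.

93.1875, 96.5625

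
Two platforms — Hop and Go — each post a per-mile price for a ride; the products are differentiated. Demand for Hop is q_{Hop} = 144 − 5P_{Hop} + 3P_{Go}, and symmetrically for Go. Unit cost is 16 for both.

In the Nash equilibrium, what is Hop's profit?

Hop's profit: π = (P_{Hop} − 16)(144 − 5P_{Hop} + 3P_{Go}).
∂π/∂P_{Hop} = 224 − 10P_{Hop} + 3P_{Go} = 0 ⇒ P_{Hop} = 22.4 + 0.3P_{Go}.
The game is symmetric, so in equilibrium P_{Go} = P_{Hop}: the reaction function gives 0.7P_{Hop} = 22.4, hence P_{Hop} = 32.
q_{Hop} = 144 − 5·32 + 3·32 = 80.
Profit = (32 − 16)·80 = 1280.

1280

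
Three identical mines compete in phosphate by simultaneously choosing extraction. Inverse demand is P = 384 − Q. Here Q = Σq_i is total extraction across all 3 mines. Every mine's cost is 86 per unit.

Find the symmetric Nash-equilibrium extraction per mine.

74.5

A representative mine's profit is π_i = q_i(384 − Q) − 86q_i, with Q = q_i + Σ_{j≠i} q_j.
First-order condition: 298 − 2q_i − Σ_{j≠i} q_j = 0.
In a symmetric equilibrium every mine chooses the same q, so Σ_{j≠i} q_j = 2q. The condition becomes 298 − 4q = 0, giving q = 298/4 = 74.5.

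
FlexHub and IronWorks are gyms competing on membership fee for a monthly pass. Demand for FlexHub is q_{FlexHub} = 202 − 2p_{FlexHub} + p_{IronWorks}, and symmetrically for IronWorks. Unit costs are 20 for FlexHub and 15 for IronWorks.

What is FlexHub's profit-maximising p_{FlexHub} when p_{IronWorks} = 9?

FlexHub's profit: π = (p_{FlexHub} − 20)(202 − 2p_{FlexHub} + p_{IronWorks}).
∂π/∂p_{FlexHub} = 242 − 4p_{FlexHub} + p_{IronWorks} = 0 ⇒ p_{FlexHub} = 60.5 + 0.25p_{IronWorks}.
At p_{IronWorks} = 9: p_{FlexHub} = 60.5 + 0.25·9 = 62.75.

62.75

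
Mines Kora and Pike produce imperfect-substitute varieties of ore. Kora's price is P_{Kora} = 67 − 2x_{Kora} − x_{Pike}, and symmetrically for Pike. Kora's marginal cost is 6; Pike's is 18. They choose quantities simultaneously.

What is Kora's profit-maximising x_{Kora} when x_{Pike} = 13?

Mine Kora's profit: π = x_{Kora}(67 − 2x_{Kora} − x_{Pike}) − 6x_{Kora}.
∂π/∂x_{Kora} = 61 − 4x_{Kora} − x_{Pike} = 0 ⇒ x_{Kora} = 15.25 − 0.25x_{Pike}.
At x_{Pike} = 13: x_{Kora} = 15.25 − 0.25·13 = 12.

12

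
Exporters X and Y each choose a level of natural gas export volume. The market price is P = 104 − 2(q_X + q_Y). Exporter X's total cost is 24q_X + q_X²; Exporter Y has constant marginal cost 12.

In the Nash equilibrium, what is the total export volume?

26.4

Exporter X's profit: π = q_X(104 − 2(q_X + q_Y)) − 24q_X − q_X².
∂π/∂q_X = 80 − 6q_X − 2q_Y = 0, so q_X = 40/3 − (1/3)q_Y.
For Y: ∂π/∂q_Y = 92 − 4q_Y − 2q_X = 0 ⇒ q_Y = 23 − 0.5q_X.
Substituting the second reaction function into the first: q_X = 40/3 − (1/3)(23 − 0.5q_X), which gives (5/6)q_X = 17/3 ⇒ q_X = 6.8.
Then q_Y = 23 − 0.5·6.8 = 19.6.
Total export volume: 6.8 + 19.6 = 26.4.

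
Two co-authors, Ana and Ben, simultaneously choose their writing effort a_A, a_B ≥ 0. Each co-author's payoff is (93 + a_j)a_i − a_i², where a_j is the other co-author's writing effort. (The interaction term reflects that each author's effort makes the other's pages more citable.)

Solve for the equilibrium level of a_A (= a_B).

Ana's payoff is (93 + a_B)a_A − a_A².
∂π/∂a_A = 93 + a_B − 2a_A = 0, so a_A = 46.5 + 0.5a_B.
By symmetry a_B = a_A; substituting into the reaction function, 0.5a_A = 46.5 and a_A = 93.

93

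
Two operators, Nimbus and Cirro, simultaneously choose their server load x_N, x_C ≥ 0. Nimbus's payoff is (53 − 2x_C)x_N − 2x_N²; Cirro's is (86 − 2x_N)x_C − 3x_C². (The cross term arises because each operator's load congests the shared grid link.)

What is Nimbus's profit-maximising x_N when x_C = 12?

Expanding Nimbus's payoff: 53x_N − 2x_Cx_N − 2x_N².
∂π/∂x_N = 53 − 2x_C − 4x_N = 0, so x_N = 13.25 − 0.5x_C.
At x_C = 12: x_N = 13.25 − 0.5·12 = 7.25.

7.25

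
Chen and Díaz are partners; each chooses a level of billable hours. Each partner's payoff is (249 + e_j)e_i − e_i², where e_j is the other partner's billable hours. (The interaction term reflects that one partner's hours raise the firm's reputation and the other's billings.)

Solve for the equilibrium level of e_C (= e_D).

Chen's payoff is (249 + e_D)e_C − e_C².
∂π/∂e_C = 249 + e_D − 2e_C = 0, so e_C = 124.5 + 0.5e_D.
Setting e_C = e_D in the reaction function: e_C = 124.5 + 0.5e_C, so e_C = 124.5 / 0.5 = 249.

249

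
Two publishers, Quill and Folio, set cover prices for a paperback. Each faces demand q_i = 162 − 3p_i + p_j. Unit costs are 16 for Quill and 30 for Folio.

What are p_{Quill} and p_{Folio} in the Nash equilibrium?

Quill's profit: π = (p_{Quill} − 16)(162 − 3p_{Quill} + p_{Folio}).
∂π/∂p_{Quill} = 210 − 6p_{Quill} + p_{Folio} = 0 ⇒ p_{Quill} = 35 + (1/6)p_{Folio}.
Similarly p_{Folio} = 42 + (1/6)p_{Quill}.
Solving the two reaction functions simultaneously: (1 − (1/6)(1/6))p_{Quill} = 35 + (1/6)·42, so (35/36)p_{Quill} = 42 and p_{Quill} = 43.2.
Then p_{Folio} = 42 + (1/6)·43.2 = 49.2.

43.2, 49.2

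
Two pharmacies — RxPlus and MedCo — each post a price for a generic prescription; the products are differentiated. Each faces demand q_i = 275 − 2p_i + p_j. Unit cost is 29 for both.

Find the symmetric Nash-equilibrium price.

111

RxPlus's profit: π = (p_{RxPlus} − 29)(275 − 2p_{RxPlus} + p_{MedCo}).
∂π/∂p_{RxPlus} = 333 − 4p_{RxPlus} + p_{MedCo} = 0 ⇒ p_{RxPlus} = 83.25 + 0.25p_{MedCo}.
The game is symmetric, so in equilibrium p_{MedCo} = p_{RxPlus}: the reaction function gives 0.75p_{RxPlus} = 83.25, hence p_{RxPlus} = 111.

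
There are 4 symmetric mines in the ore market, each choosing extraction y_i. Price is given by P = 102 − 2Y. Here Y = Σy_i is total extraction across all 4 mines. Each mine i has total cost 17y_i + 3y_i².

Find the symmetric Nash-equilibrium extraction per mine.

A representative mine's profit is π_i = y_i(102 − 2Y) − 17y_i − 3y_i², with Y = y_i + Σ_{j≠i} y_j.
First-order condition: 85 − 10y_i − 2Σ_{j≠i} y_j = 0.
With identical mines, set every y_j = y: then 85 − 10y − 6y = 0, i.e. y = 85/16 = 5.3125.

5.3125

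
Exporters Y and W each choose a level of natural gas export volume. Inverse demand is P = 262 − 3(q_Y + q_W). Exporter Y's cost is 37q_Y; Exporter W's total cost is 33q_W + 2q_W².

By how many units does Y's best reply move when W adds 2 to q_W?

Exporter Y's profit: π = q_Y(262 − 3(q_Y + q_W)) − 37q_Y.
∂π/∂q_Y = 225 − 6q_Y − 3q_W = 0, so q_Y = 37.5 − 0.5q_W.
The reaction-function slope is −0.5, so a 2-unit rise in q_W moves q_Y by −0.5 × 2 = −1. Y's best response falls — the actions are strategic substitutes.

-1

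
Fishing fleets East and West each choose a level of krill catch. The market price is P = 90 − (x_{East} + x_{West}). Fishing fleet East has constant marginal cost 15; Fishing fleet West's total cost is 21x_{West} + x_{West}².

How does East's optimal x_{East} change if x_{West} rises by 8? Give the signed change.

-4

Fishing fleet East's profit: π = x_{East}(90 − (x_{East} + x_{West})) − 15x_{East}.
∂π/∂x_{East} = 75 − 2x_{East} − x_{West} = 0, so x_{East} = 37.5 − 0.5x_{West}.
The reaction-function slope is −0.5, so an 8-unit rise in x_{West} moves x_{East} by −0.5 × 8 = −4. East's best response falls — the actions are strategic substitutes.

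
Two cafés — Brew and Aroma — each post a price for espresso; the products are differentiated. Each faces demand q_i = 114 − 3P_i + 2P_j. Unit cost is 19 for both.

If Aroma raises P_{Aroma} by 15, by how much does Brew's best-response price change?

Brew's profit: π = (P_{Brew} − 19)(114 − 3P_{Brew} + 2P_{Aroma}).
∂π/∂P_{Brew} = 171 − 6P_{Brew} + 2P_{Aroma} = 0 ⇒ P_{Brew} = 28.5 + (1/3)P_{Aroma}.
The reaction-function slope is 1/3, so a 15-unit rise in P_{Aroma} moves P_{Brew} by 1/3 × 15 = 5. Brew's best response rises — the actions are strategic complements.

5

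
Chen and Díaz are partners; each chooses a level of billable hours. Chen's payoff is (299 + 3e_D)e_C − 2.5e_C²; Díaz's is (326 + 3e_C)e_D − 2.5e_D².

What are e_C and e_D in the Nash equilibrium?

154.5625, 157.9375

Expanding Chen's payoff: 299e_C + 3e_De_C − 2.5e_C².
∂π/∂e_C = 299 + 3e_D − 5e_C = 0, so e_C = 59.8 + 0.6e_D.
Likewise for Díaz: e_D = 65.2 + 0.6e_C.
Plugging e_D into Chen's best response: e_C = 59.8 + 0.6(65.2 + 0.6e_C) ⇒ 0.64e_C = 98.92, so e_C = 154.5625.
Then e_D = 65.2 + 0.6·154.5625 = 157.9375.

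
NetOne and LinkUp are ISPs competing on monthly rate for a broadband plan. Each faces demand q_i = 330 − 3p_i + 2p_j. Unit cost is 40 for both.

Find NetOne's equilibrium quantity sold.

NetOne's profit: π = (p_{NetOne} − 40)(330 − 3p_{NetOne} + 2p_{LinkUp}).
∂π/∂p_{NetOne} = 450 − 6p_{NetOne} + 2p_{LinkUp} = 0 ⇒ p_{NetOne} = 75 + (1/3)p_{LinkUp}.
Setting p_{NetOne} = p_{LinkUp} in the reaction function: p_{NetOne} = 75 + (1/3)p_{NetOne}, so p_{NetOne} = 75 / (2/3) = 112.5.
q_{NetOne} = 330 − 3·112.5 + 2·112.5 = 217.5.

217.5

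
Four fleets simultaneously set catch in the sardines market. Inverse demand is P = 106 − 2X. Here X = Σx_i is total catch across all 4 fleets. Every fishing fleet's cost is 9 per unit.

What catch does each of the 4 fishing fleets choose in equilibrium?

A representative fishing fleet's profit is π_i = x_i(106 − 2X) − 9x_i, with X = x_i + Σ_{j≠i} x_j.
First-order condition: 97 − 4x_i − 2Σ_{j≠i} x_j = 0.
With identical fishing fleets, set every x_j = x: then 97 − 4x − 6x = 0, i.e. x = 97/10 = 9.7.

9.7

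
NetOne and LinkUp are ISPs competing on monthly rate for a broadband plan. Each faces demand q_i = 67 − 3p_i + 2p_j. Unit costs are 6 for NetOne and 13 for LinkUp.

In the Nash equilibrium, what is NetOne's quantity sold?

NetOne's profit: π = (p_{NetOne} − 6)(67 − 3p_{NetOne} + 2p_{LinkUp}).
∂π/∂p_{NetOne} = 85 − 6p_{NetOne} + 2p_{LinkUp} = 0 ⇒ p_{NetOne} = 85/6 + (1/3)p_{LinkUp}.
Similarly p_{LinkUp} = 53/3 + (1/3)p_{NetOne}.
Plugging p_{LinkUp} into NetOne's best response: p_{NetOne} = 85/6 + (1/3)(53/3 + (1/3)p_{NetOne}) ⇒ (8/9)p_{NetOne} = 361/18, so p_{NetOne} = 22.5625.
Then p_{LinkUp} = 53/3 + (1/3)·22.5625 = 25.1875.
q_{NetOne} = 67 − 3·22.5625 + 2·25.1875 = 49.6875.

49.6875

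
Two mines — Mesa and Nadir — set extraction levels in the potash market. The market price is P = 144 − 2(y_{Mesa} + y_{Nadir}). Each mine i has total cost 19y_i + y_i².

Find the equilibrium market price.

81.5

Mine Mesa's profit: π = y_{Mesa}(144 − 2(y_{Mesa} + y_{Nadir})) − 19y_{Mesa} − y_{Mesa}².
∂π/∂y_{Mesa} = 125 − 6y_{Mesa} − 2y_{Nadir} = 0, so y_{Mesa} = 125/6 − (1/3)y_{Nadir}.
Setting y_{Mesa} = y_{Nadir} in the reaction function: y_{Mesa} = 125/6 − (1/3)y_{Mesa}, so y_{Mesa} = (125/6) / (4/3) = 15.625.
Equilibrium price: P = 144 − 2·31.25 = 81.5.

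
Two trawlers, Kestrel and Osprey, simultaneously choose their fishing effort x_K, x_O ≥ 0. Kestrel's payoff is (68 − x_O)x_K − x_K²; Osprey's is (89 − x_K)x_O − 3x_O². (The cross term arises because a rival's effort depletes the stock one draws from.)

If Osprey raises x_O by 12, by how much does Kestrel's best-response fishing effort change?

Expanding Kestrel's payoff: 68x_K − x_Ox_K − x_K².
∂π/∂x_K = 68 − x_O − 2x_K = 0, so x_K = 34 − 0.5x_O.
The reaction-function slope is −0.5, so a 12-unit rise in x_O moves x_K by −0.5 × 12 = −6. Kestrel's best response falls — the actions are strategic substitutes.

-6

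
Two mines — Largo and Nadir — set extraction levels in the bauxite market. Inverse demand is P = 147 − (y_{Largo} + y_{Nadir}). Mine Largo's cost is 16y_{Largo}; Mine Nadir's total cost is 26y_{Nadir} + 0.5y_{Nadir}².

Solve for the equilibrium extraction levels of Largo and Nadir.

54.4, 22.2

Mine Largo's profit: π = y_{Largo}(147 − (y_{Largo} + y_{Nadir})) − 16y_{Largo}.
∂π/∂y_{Largo} = 131 − 2y_{Largo} − y_{Nadir} = 0, so y_{Largo} = 65.5 − 0.5y_{Nadir}.
For Nadir: ∂π/∂y_{Nadir} = 121 − 3y_{Nadir} − y_{Largo} = 0 ⇒ y_{Nadir} = 121/3 − (1/3)y_{Largo}.
Substituting the second reaction function into the first: y_{Largo} = 65.5 − 0.5(121/3 − (1/3)y_{Largo}), which gives (5/6)y_{Largo} = 136/3 ⇒ y_{Largo} = 54.4.
Then y_{Nadir} = 121/3 − (1/3)·54.4 = 22.2.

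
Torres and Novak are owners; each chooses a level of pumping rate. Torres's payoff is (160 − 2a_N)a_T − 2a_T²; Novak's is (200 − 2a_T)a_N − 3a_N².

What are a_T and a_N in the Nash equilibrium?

Expanding Torres's payoff: 160a_T − 2a_Na_T − 2a_T².
∂π/∂a_T = 160 − 2a_N − 4a_T = 0, so a_T = 40 − 0.5a_N.
Likewise for Novak: a_N = 100/3 − (1/3)a_T.
Solving the two reaction functions simultaneously: (1 − (−0.5)(−1/3))a_T = 40 − 0.5·(100/3), so (5/6)a_T = 70/3 and a_T = 28.
Then a_N = 100/3 − (1/3)·28 = 24.

28, 24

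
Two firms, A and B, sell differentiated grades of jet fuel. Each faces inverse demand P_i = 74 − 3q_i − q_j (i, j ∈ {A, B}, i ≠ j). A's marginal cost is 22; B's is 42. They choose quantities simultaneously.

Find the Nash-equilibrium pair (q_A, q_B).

8, 4

Firm A's profit: π = q_A(74 − 3q_A − q_B) − 22q_A.
∂π/∂q_A = 52 − 6q_A − q_B = 0 ⇒ q_A = 26/3 − (1/6)q_B.
Similarly q_B = 16/3 − (1/6)q_A.
Plugging q_B into A's best response: q_A = 26/3 − (1/6)(16/3 − (1/6)q_A) ⇒ (35/36)q_A = 70/9, so q_A = 8.
Then q_B = 16/3 − (1/6)·8 = 4.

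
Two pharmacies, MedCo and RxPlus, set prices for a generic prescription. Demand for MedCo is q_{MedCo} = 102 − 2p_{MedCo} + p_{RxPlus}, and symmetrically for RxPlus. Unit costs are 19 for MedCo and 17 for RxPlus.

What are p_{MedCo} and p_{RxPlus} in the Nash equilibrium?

MedCo's profit: π = (p_{MedCo} − 19)(102 − 2p_{MedCo} + p_{RxPlus}).
∂π/∂p_{MedCo} = 140 − 4p_{MedCo} + p_{RxPlus} = 0 ⇒ p_{MedCo} = 35 + 0.25p_{RxPlus}.
Similarly p_{RxPlus} = 34 + 0.25p_{MedCo}.
Plugging p_{RxPlus} into MedCo's best response: p_{MedCo} = 35 + 0.25(34 + 0.25p_{MedCo}) ⇒ 0.9375p_{MedCo} = 43.5, so p_{MedCo} = 46.4.
Then p_{RxPlus} = 34 + 0.25·46.4 = 45.6.

46.4, 45.6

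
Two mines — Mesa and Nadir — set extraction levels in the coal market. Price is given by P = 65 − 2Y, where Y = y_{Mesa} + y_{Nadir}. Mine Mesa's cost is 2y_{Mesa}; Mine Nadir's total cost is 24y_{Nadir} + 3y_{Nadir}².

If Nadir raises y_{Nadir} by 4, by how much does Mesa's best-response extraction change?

-2

Mine Mesa's profit: π = y_{Mesa}(65 − 2(y_{Mesa} + y_{Nadir})) − 2y_{Mesa}.
∂π/∂y_{Mesa} = 63 − 4y_{Mesa} − 2y_{Nadir} = 0, so y_{Mesa} = 15.75 − 0.5y_{Nadir}.
The reaction-function slope is −0.5, so a 4-unit rise in y_{Nadir} moves y_{Mesa} by −0.5 × 4 = −2. Mesa's best response falls — the actions are strategic substitutes.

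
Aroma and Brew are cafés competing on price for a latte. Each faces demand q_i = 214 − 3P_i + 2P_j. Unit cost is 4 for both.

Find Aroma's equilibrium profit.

8268.75

Aroma's profit: π = (P_{Aroma} − 4)(214 − 3P_{Aroma} + 2P_{Brew}).
∂π/∂P_{Aroma} = 226 − 6P_{Aroma} + 2P_{Brew} = 0 ⇒ P_{Aroma} = 113/3 + (1/3)P_{Brew}.
The game is symmetric, so in equilibrium P_{Brew} = P_{Aroma}: the reaction function gives (2/3)P_{Aroma} = 113/3, hence P_{Aroma} = 56.5.
q_{Aroma} = 214 − 3·56.5 + 2·56.5 = 157.5.
Profit = (56.5 − 4)·157.5 = 8268.75.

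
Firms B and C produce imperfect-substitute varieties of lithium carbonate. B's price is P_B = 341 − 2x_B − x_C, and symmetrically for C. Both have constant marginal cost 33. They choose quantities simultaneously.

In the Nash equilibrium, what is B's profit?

7589.12

Firm B's profit: π = x_B(341 − 2x_B − x_C) − 33x_B.
∂π/∂x_B = 308 − 4x_B − x_C = 0 ⇒ x_B = 77 − 0.25x_C.
By symmetry x_C = x_B; substituting into the reaction function, 1.25x_B = 77 and x_B = 61.6.
P_B = 341 − 2·61.6 − 61.6 = 156.2.
Profit = (156.2 − 33)·61.6 = 7589.12.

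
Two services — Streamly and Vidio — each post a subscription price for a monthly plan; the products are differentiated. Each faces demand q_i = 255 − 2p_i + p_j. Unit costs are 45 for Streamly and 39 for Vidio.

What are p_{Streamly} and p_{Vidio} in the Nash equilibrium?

114.2, 111.8

Streamly's profit: π = (p_{Streamly} − 45)(255 − 2p_{Streamly} + p_{Vidio}).
∂π/∂p_{Streamly} = 345 − 4p_{Streamly} + p_{Vidio} = 0 ⇒ p_{Streamly} = 86.25 + 0.25p_{Vidio}.
Similarly p_{Vidio} = 83.25 + 0.25p_{Streamly}.
Plugging p_{Vidio} into Streamly's best response: p_{Streamly} = 86.25 + 0.25(83.25 + 0.25p_{Streamly}) ⇒ 0.9375p_{Streamly} = 107.0625, so p_{Streamly} = 114.2.
Then p_{Vidio} = 83.25 + 0.25·114.2 = 111.8.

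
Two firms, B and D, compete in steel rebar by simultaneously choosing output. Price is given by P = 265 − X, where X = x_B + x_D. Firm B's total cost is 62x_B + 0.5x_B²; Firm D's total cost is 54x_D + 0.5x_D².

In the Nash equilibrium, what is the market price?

Firm B's profit: π = x_B(265 − (x_B + x_D)) − 62x_B − 0.5x_B².
∂π/∂x_B = 203 − 3x_B − x_D = 0, so x_B = 203/3 − (1/3)x_D.
By the same steps for D: x_D = 211/3 − (1/3)x_B.
Substituting the second reaction function into the first: x_B = 203/3 − (1/3)(211/3 − (1/3)x_B), which gives (8/9)x_B = 398/9 ⇒ x_B = 49.75.
Then x_D = 211/3 − (1/3)·49.75 = 53.75.
Equilibrium price: P = 265 − 103.5 = 161.5.

161.5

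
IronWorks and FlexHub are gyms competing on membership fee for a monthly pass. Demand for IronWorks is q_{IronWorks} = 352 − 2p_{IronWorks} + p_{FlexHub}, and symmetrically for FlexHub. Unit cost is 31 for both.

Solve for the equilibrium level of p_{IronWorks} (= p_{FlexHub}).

138

IronWorks's profit: π = (p_{IronWorks} − 31)(352 − 2p_{IronWorks} + p_{FlexHub}).
∂π/∂p_{IronWorks} = 414 − 4p_{IronWorks} + p_{FlexHub} = 0 ⇒ p_{IronWorks} = 103.5 + 0.25p_{FlexHub}.
Setting p_{IronWorks} = p_{FlexHub} in the reaction function: p_{IronWorks} = 103.5 + 0.25p_{IronWorks}, so p_{IronWorks} = 103.5 / 0.75 = 138.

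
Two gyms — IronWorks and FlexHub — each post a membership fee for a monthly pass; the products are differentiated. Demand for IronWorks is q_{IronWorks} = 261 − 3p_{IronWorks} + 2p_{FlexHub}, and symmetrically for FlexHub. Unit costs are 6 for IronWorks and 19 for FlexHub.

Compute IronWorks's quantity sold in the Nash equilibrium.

198.5625

IronWorks's profit: π = (p_{IronWorks} − 6)(261 − 3p_{IronWorks} + 2p_{FlexHub}).
∂π/∂p_{IronWorks} = 279 − 6p_{IronWorks} + 2p_{FlexHub} = 0 ⇒ p_{IronWorks} = 46.5 + (1/3)p_{FlexHub}.
Similarly p_{FlexHub} = 53 + (1/3)p_{IronWorks}.
Plugging p_{FlexHub} into IronWorks's best response: p_{IronWorks} = 46.5 + (1/3)(53 + (1/3)p_{IronWorks}) ⇒ (8/9)p_{IronWorks} = 385/6, so p_{IronWorks} = 72.1875.
Then p_{FlexHub} = 53 + (1/3)·72.1875 = 77.0625.
q_{IronWorks} = 261 − 3·72.1875 + 2·77.0625 = 198.5625.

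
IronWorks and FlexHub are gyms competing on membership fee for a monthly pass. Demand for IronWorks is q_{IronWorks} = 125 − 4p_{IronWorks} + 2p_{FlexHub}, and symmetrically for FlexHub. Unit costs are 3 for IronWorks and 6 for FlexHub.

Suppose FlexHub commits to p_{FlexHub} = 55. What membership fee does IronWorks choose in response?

30.875

IronWorks's profit: π = (p_{IronWorks} − 3)(125 − 4p_{IronWorks} + 2p_{FlexHub}).
∂π/∂p_{IronWorks} = 137 − 8p_{IronWorks} + 2p_{FlexHub} = 0 ⇒ p_{IronWorks} = 17.125 + 0.25p_{FlexHub}.
At p_{FlexHub} = 55: p_{IronWorks} = 17.125 + 0.25·55 = 30.875.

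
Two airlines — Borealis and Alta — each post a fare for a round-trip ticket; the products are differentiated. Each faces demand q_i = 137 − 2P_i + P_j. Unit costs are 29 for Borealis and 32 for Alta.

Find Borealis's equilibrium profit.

2649.92

Borealis's profit: π = (P_{Borealis} − 29)(137 − 2P_{Borealis} + P_{Alta}).
∂π/∂P_{Borealis} = 195 − 4P_{Borealis} + P_{Alta} = 0 ⇒ P_{Borealis} = 48.75 + 0.25P_{Alta}.
Similarly P_{Alta} = 50.25 + 0.25P_{Borealis}.
Solving the two reaction functions simultaneously: (1 − (0.25)(0.25))P_{Borealis} = 48.75 + 0.25·50.25, so 0.9375P_{Borealis} = 61.3125 and P_{Borealis} = 65.4.
Then P_{Alta} = 50.25 + 0.25·65.4 = 66.6.
q_{Borealis} = 137 − 2·65.4 + 66.6 = 72.8.
Profit = (65.4 − 29)·72.8 = 2649.92.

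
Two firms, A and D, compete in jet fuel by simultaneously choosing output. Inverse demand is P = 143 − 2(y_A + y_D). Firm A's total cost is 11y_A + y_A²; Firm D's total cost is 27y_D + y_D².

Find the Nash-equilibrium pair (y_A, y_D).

17.5, 13.5

Firm A's profit: π = y_A(143 − 2(y_A + y_D)) − 11y_A − y_A².
∂π/∂y_A = 132 − 6y_A − 2y_D = 0, so y_A = 22 − (1/3)y_D.
By the same steps for D: y_D = 58/3 − (1/3)y_A.
Plugging y_D into A's best response: y_A = 22 − (1/3)(58/3 − (1/3)y_A) ⇒ (8/9)y_A = 140/9, so y_A = 17.5.
Then y_D = 58/3 − (1/3)·17.5 = 13.5.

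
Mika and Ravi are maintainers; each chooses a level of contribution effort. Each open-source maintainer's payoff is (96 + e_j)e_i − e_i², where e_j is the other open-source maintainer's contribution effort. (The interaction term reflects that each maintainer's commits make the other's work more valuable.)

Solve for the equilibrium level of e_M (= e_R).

96

Mika's payoff is (96 + e_R)e_M − e_M².
∂π/∂e_M = 96 + e_R − 2e_M = 0, so e_M = 48 + 0.5e_R.
By symmetry e_R = e_M; substituting into the reaction function, 0.5e_M = 48 and e_M = 96.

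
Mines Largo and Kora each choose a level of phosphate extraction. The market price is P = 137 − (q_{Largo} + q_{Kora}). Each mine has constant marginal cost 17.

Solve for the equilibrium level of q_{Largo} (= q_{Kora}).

Mine Largo's profit: π = q_{Largo}(137 − (q_{Largo} + q_{Kora})) − 17q_{Largo}.
∂π/∂q_{Largo} = 120 − 2q_{Largo} − q_{Kora} = 0, so q_{Largo} = 60 − 0.5q_{Kora}.
The game is symmetric, so in equilibrium q_{Kora} = q_{Largo}: the reaction function gives 1.5q_{Largo} = 60, hence q_{Largo} = 40.

40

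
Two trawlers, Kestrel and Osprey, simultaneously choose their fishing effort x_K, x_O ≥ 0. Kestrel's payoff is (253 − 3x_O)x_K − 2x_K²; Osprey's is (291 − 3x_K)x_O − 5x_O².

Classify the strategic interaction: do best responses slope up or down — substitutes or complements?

Expanding Kestrel's payoff: 253x_K − 3x_Ox_K − 2x_K².
∂π/∂x_K = 253 − 3x_O − 4x_K = 0, so x_K = 63.25 − 0.75x_O.
The best-response slope dx_K/dx_O = −0.75 < 0: the reaction function is downward-sloping, so the choices are strategic substitutes.

strategic substitutes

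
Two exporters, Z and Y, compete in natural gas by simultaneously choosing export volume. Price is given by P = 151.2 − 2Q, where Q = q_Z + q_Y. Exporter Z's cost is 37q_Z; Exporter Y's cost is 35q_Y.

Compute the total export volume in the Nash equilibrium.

Exporter Z's profit: π = q_Z(151.2 − 2(q_Z + q_Y)) − 37q_Z.
∂π/∂q_Z = 114.2 − 4q_Z − 2q_Y = 0, so q_Z = 28.55 − 0.5q_Y.
By the same steps for Y: q_Y = 29.05 − 0.5q_Z.
Substituting the second reaction function into the first: q_Z = 28.55 − 0.5(29.05 − 0.5q_Z), which gives 0.75q_Z = 14.025 ⇒ q_Z = 18.7.
Then q_Y = 29.05 − 0.5·18.7 = 19.7.
Total export volume: 18.7 + 19.7 = 38.4.

38.4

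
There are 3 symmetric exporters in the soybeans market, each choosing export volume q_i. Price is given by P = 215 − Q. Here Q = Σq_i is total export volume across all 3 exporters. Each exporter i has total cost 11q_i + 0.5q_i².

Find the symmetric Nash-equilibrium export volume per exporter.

A representative exporter's profit is π_i = q_i(215 − Q) − 11q_i − 0.5q_i², with Q = q_i + Σ_{j≠i} q_j.
First-order condition: 204 − 3q_i − Σ_{j≠i} q_j = 0.
Imposing symmetry (q_j = q for all j) turns Σ_{j≠i} q_j into 2q, so 204 = 5q and q = 40.8.

40.8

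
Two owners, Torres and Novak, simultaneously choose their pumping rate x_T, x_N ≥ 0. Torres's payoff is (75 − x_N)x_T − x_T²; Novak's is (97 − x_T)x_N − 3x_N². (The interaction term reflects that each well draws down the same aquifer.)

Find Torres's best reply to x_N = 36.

Expanding Torres's payoff: 75x_T − x_Nx_T − x_T².
∂π/∂x_T = 75 − x_N − 2x_T = 0, so x_T = 37.5 − 0.5x_N.
At x_N = 36: x_T = 37.5 − 0.5·36 = 19.5.

19.5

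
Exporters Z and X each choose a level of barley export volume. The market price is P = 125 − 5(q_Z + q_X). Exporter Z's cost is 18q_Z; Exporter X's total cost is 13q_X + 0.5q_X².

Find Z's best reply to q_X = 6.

Exporter Z's profit: π = q_Z(125 − 5(q_Z + q_X)) − 18q_Z.
∂π/∂q_Z = 107 − 10q_Z − 5q_X = 0, so q_Z = 10.7 − 0.5q_X.
At q_X = 6: q_Z = 10.7 − 0.5·6 = 7.7.

7.7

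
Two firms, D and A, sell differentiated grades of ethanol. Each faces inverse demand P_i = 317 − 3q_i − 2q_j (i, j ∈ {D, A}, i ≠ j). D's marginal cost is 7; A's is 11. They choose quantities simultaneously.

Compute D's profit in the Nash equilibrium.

4563

Firm D's profit: π = q_D(317 − 3q_D − 2q_A) − 7q_D.
∂π/∂q_D = 310 − 6q_D − 2q_A = 0 ⇒ q_D = 155/3 − (1/3)q_A.
Similarly q_A = 51 − (1/3)q_D.
Plugging q_A into D's best response: q_D = 155/3 − (1/3)(51 − (1/3)q_D) ⇒ (8/9)q_D = 104/3, so q_D = 39.
Then q_A = 51 − (1/3)·39 = 38.
P_D = 317 − 3·39 − 2·38 = 124.
Profit = (124 − 7)·39 = 4563.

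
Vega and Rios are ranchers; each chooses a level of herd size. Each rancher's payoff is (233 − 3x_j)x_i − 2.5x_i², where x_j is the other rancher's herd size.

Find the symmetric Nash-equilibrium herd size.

Vega's payoff is (233 − 3x_R)x_V − 2.5x_V².
∂π/∂x_V = 233 − 3x_R − 5x_V = 0, so x_V = 46.6 − 0.6x_R.
By symmetry x_R = x_V; substituting into the reaction function, 1.6x_V = 46.6 and x_V = 29.125.

29.125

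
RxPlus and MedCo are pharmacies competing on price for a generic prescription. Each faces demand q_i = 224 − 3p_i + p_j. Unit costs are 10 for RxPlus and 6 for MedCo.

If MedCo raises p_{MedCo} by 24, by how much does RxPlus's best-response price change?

4

RxPlus's profit: π = (p_{RxPlus} − 10)(224 − 3p_{RxPlus} + p_{MedCo}).
∂π/∂p_{RxPlus} = 254 − 6p_{RxPlus} + p_{MedCo} = 0 ⇒ p_{RxPlus} = 127/3 + (1/6)p_{MedCo}.
The reaction-function slope is 1/6, so a 24-unit rise in p_{MedCo} moves p_{RxPlus} by 1/6 × 24 = 4. RxPlus's best response rises — the actions are strategic complements.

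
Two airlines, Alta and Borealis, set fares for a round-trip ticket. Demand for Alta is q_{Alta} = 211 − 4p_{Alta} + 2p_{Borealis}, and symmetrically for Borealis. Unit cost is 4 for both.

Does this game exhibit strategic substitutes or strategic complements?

strategic complements

Alta's profit: π = (p_{Alta} − 4)(211 − 4p_{Alta} + 2p_{Borealis}).
∂π/∂p_{Alta} = 227 − 8p_{Alta} + 2p_{Borealis} = 0 ⇒ p_{Alta} = 28.375 + 0.25p_{Borealis}.
The best-response slope dp_{Alta}/dp_{Borealis} = 0.25 > 0: the reaction function is upward-sloping, so the choices are strategic complements.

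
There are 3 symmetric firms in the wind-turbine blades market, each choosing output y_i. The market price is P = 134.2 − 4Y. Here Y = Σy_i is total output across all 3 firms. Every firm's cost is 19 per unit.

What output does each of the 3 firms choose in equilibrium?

A representative firm's profit is π_i = y_i(134.2 − 4Y) − 19y_i, with Y = y_i + Σ_{j≠i} y_j.
First-order condition: 115.2 − 8y_i − 4Σ_{j≠i} y_j = 0.
In a symmetric equilibrium every firm chooses the same y, so Σ_{j≠i} y_j = 2y. The condition becomes 115.2 − 16y = 0, giving y = 115.2/16 = 7.2.

7.2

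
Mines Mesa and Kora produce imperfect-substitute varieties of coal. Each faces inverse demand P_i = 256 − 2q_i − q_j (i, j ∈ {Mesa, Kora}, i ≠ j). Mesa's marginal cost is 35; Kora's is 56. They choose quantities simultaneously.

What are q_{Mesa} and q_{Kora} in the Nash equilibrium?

45.6, 38.6

Mine Mesa's profit: π = q_{Mesa}(256 − 2q_{Mesa} − q_{Kora}) − 35q_{Mesa}.
∂π/∂q_{Mesa} = 221 − 4q_{Mesa} − q_{Kora} = 0 ⇒ q_{Mesa} = 55.25 − 0.25q_{Kora}.
Similarly q_{Kora} = 50 − 0.25q_{Mesa}.
Substituting the second reaction function into the first: q_{Mesa} = 55.25 − 0.25(50 − 0.25q_{Mesa}), which gives 0.9375q_{Mesa} = 42.75 ⇒ q_{Mesa} = 45.6.
Then q_{Kora} = 50 − 0.25·45.6 = 38.6.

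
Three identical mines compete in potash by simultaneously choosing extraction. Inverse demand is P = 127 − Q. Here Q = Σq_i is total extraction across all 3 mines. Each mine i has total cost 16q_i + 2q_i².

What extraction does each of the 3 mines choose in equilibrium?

A representative mine's profit is π_i = q_i(127 − Q) − 16q_i − 2q_i², with Q = q_i + Σ_{j≠i} q_j.
First-order condition: 111 − 6q_i − Σ_{j≠i} q_j = 0.
Imposing symmetry (q_j = q for all j) turns Σ_{j≠i} q_j into 2q, so 111 = 8q and q = 13.875.

13.875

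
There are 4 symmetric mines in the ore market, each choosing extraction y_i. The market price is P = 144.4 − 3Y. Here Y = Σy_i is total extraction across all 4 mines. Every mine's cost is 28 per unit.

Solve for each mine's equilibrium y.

7.76

A representative mine's profit is π_i = y_i(144.4 − 3Y) − 28y_i, with Y = y_i + Σ_{j≠i} y_j.
First-order condition: 116.4 − 6y_i − 3Σ_{j≠i} y_j = 0.
In a symmetric equilibrium every mine chooses the same y, so Σ_{j≠i} y_j = 3y. The condition becomes 116.4 − 15y = 0, giving y = 116.4/15 = 7.76.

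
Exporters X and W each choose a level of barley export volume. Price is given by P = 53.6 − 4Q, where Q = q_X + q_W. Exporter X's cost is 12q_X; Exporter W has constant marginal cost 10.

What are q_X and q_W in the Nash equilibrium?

3.3, 3.8

Exporter X's profit: π = q_X(53.6 − 4(q_X + q_W)) − 12q_X.
∂π/∂q_X = 41.6 − 8q_X − 4q_W = 0, so q_X = 5.2 − 0.5q_W.
By the same steps for W: q_W = 5.45 − 0.5q_X.
Plugging q_W into X's best response: q_X = 5.2 − 0.5(5.45 − 0.5q_X) ⇒ 0.75q_X = 2.475, so q_X = 3.3.
Then q_W = 5.45 − 0.5·3.3 = 3.8.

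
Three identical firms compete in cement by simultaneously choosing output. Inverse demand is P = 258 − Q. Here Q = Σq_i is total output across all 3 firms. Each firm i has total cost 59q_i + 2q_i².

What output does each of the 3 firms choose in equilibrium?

A representative firm's profit is π_i = q_i(258 − Q) − 59q_i − 2q_i², with Q = q_i + Σ_{j≠i} q_j.
First-order condition: 199 − 6q_i − Σ_{j≠i} q_j = 0.
Imposing symmetry (q_j = q for all j) turns Σ_{j≠i} q_j into 2q, so 199 = 8q and q = 24.875.

24.875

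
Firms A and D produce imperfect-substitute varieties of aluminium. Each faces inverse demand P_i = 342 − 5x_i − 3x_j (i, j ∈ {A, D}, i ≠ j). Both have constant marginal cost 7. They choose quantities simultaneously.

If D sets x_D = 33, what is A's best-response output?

Firm A's profit: π = x_A(342 − 5x_A − 3x_D) − 7x_A.
∂π/∂x_A = 335 − 10x_A − 3x_D = 0 ⇒ x_A = 33.5 − 0.3x_D.
At x_D = 33: x_A = 33.5 − 0.3·33 = 23.6.

23.6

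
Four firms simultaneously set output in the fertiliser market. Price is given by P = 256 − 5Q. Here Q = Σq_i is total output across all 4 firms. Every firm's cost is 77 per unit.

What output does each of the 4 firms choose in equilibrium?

A representative firm's profit is π_i = q_i(256 − 5Q) − 77q_i, with Q = q_i + Σ_{j≠i} q_j.
First-order condition: 179 − 10q_i − 5Σ_{j≠i} q_j = 0.
In a symmetric equilibrium every firm chooses the same q, so Σ_{j≠i} q_j = 3q. The condition becomes 179 − 25q = 0, giving q = 179/25 = 7.16.

7.16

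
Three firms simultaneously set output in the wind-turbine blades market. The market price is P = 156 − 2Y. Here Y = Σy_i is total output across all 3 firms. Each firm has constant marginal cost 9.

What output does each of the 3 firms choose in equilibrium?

A representative firm's profit is π_i = y_i(156 − 2Y) − 9y_i, with Y = y_i + Σ_{j≠i} y_j.
First-order condition: 147 − 4y_i − 2Σ_{j≠i} y_j = 0.
With identical firms, set every y_j = y: then 147 − 4y − 4y = 0, i.e. y = 147/8 = 18.375.

18.375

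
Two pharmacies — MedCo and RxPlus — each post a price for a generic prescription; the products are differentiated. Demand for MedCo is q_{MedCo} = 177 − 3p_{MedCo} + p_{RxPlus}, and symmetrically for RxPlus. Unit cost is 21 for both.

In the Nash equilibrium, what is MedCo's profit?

MedCo's profit: π = (p_{MedCo} − 21)(177 − 3p_{MedCo} + p_{RxPlus}).
∂π/∂p_{MedCo} = 240 − 6p_{MedCo} + p_{RxPlus} = 0 ⇒ p_{MedCo} = 40 + (1/6)p_{RxPlus}.
The game is symmetric, so in equilibrium p_{RxPlus} = p_{MedCo}: the reaction function gives (5/6)p_{MedCo} = 40, hence p_{MedCo} = 48.
q_{MedCo} = 177 − 3·48 + 48 = 81.
Profit = (48 − 21)·81 = 2187.

2187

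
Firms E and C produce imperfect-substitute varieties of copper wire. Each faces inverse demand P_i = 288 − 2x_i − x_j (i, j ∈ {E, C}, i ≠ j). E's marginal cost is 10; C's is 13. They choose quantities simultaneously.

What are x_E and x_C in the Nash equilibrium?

Firm E's profit: π = x_E(288 − 2x_E − x_C) − 10x_E.
∂π/∂x_E = 278 − 4x_E − x_C = 0 ⇒ x_E = 69.5 − 0.25x_C.
Similarly x_C = 68.75 − 0.25x_E.
Solving the two reaction functions simultaneously: (1 − (−0.25)(−0.25))x_E = 69.5 − 0.25·68.75, so 0.9375x_E = 52.3125 and x_E = 55.8.
Then x_C = 68.75 − 0.25·55.8 = 54.8.

55.8, 54.8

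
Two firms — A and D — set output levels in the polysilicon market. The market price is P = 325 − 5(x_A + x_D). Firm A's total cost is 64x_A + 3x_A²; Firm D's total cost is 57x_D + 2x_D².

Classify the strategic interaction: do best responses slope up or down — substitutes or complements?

strategic substitutes

Firm A's profit: π = x_A(325 − 5(x_A + x_D)) − 64x_A − 3x_A².
∂π/∂x_A = 261 − 16x_A − 5x_D = 0, so x_A = 16.3125 − 0.3125x_D.
The best-response slope dx_A/dx_D = −0.3125 < 0: the reaction function is downward-sloping, so the choices are strategic substitutes.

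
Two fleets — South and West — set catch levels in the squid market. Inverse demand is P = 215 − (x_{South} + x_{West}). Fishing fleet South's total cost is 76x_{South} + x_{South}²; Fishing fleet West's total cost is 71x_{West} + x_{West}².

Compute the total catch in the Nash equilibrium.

56.6

Fishing fleet South's profit: π = x_{South}(215 − (x_{South} + x_{West})) − 76x_{South} − x_{South}².
∂π/∂x_{South} = 139 − 4x_{South} − x_{West} = 0, so x_{South} = 34.75 − 0.25x_{West}.
By the same steps for West: x_{West} = 36 − 0.25x_{South}.
Solving the two reaction functions simultaneously: (1 − (−0.25)(−0.25))x_{South} = 34.75 − 0.25·36, so 0.9375x_{South} = 25.75 and x_{South} = 412/15.
Then x_{West} = 36 − 0.25·(412/15) = 437/15.
Total catch: 412/15 + 437/15 = 56.6.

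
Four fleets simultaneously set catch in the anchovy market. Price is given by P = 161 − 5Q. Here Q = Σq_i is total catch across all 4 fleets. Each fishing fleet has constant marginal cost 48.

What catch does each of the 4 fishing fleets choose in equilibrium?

4.52

A representative fishing fleet's profit is π_i = q_i(161 − 5Q) − 48q_i, with Q = q_i + Σ_{j≠i} q_j.
First-order condition: 113 − 10q_i − 5Σ_{j≠i} q_j = 0.
In a symmetric equilibrium every fishing fleet chooses the same q, so Σ_{j≠i} q_j = 3q. The condition becomes 113 − 25q = 0, giving q = 113/25 = 4.52.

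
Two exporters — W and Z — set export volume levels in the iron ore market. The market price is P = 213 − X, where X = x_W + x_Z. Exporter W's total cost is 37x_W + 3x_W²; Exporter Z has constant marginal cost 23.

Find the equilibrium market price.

112.6

Exporter W's profit: π = x_W(213 − (x_W + x_Z)) − 37x_W − 3x_W².
∂π/∂x_W = 176 − 8x_W − x_Z = 0, so x_W = 22 − 0.125x_Z.
For Z: ∂π/∂x_Z = 190 − 2x_Z − x_W = 0 ⇒ x_Z = 95 − 0.5x_W.
Plugging x_Z into W's best response: x_W = 22 − 0.125(95 − 0.5x_W) ⇒ 0.9375x_W = 10.125, so x_W = 10.8.
Then x_Z = 95 − 0.5·10.8 = 89.6.
Equilibrium price: P = 213 − 100.4 = 112.6.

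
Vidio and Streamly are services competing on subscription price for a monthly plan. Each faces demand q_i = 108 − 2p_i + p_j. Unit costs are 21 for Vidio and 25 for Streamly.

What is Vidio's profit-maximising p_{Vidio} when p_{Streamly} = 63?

53.25

Vidio's profit: π = (p_{Vidio} − 21)(108 − 2p_{Vidio} + p_{Streamly}).
∂π/∂p_{Vidio} = 150 − 4p_{Vidio} + p_{Streamly} = 0 ⇒ p_{Vidio} = 37.5 + 0.25p_{Streamly}.
At p_{Streamly} = 63: p_{Vidio} = 37.5 + 0.25·63 = 53.25.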